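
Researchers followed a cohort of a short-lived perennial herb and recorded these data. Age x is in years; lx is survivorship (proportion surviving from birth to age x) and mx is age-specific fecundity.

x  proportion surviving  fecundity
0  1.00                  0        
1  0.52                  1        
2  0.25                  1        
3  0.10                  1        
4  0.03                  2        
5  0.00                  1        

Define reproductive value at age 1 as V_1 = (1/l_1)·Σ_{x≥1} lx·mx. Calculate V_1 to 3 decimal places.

1.788

lx·mx for x ≥ 1: 0.52, 0.25, 0.1, 0.06, 0 → sum = 0.93
V_1 = 0.93 / l_1 = 0.93 / 0.52 = 1.788462… → 1.788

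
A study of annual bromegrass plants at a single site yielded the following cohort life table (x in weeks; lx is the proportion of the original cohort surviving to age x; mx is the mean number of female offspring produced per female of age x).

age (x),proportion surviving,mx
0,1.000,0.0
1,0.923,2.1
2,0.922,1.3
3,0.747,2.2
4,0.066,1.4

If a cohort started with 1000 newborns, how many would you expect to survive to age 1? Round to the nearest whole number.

Expected survivors = N0 · l_1 = 1000 × 0.923 = 923 → 923

923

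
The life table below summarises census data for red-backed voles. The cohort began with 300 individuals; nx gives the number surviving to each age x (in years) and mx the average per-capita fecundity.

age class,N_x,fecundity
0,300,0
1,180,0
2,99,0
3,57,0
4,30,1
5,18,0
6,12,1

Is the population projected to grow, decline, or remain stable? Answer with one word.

declining

lx = nx/n0 = nx/300: 1, 0.6, 0.33, 0.19, 0.1, 0.06, 0.04
R0 = Σ lx·mx = 0 + 0 + 0 + 0 + 0.1 + 0 + 0.04 = 0.14
R0 < 1, so the population is declining.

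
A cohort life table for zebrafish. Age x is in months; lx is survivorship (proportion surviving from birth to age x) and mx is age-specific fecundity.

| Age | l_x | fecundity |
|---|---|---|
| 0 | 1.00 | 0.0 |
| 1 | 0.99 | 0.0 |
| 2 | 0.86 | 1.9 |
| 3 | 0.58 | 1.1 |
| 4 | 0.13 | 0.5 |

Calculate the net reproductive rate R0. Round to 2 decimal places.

lx·mx by age: 0, 0, 1.634, 0.638, 0.065
R0 = Σ lx·mx = 2.337 → 2.34

2.34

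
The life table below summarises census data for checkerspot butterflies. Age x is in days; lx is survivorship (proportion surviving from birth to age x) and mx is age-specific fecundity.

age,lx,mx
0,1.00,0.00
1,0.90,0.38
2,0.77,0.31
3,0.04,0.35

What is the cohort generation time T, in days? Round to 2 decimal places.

1.45

lx·mx: 0, 0.342, 0.2387, 0.014 → R0 = 0.5947
x·lx·mx: 0, 0.342, 0.4774, 0.042 → Σ = 0.8614
T = 0.8614 / 0.5947 = 1.448461… → 1.45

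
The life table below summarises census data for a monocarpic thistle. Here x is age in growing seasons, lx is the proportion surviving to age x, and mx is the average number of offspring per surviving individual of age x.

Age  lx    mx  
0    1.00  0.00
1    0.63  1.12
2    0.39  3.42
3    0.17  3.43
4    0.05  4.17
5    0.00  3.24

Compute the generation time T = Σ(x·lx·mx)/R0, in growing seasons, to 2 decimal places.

2.10

lx·mx: 0, 0.7056, 1.3338, 0.5831, 0.2085, 0 → R0 = 2.831
x·lx·mx: 0, 0.7056, 2.6676, 1.7493, 0.834, 0 → Σ = 5.9565
T = 5.9565 / 2.831 = 2.104027… → 2.10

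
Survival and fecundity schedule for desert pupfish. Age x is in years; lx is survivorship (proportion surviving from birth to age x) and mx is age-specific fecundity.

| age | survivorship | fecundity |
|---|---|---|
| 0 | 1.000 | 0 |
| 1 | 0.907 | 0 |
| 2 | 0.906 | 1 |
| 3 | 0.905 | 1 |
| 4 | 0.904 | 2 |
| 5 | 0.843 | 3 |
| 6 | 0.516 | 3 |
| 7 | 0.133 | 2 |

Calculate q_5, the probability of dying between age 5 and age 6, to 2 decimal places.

0.39

q_5 = (l_5 − l_6) / l_5 = (0.843 − 0.516) / 0.843
     = 0.327 / 0.843 = 0.3879… → 0.39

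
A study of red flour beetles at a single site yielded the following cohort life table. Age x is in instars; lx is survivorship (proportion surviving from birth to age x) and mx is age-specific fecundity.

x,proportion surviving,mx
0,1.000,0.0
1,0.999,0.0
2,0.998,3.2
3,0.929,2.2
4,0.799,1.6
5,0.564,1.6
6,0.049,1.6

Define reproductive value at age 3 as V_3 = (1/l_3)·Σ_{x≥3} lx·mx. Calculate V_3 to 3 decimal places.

4.632

lx·mx for x ≥ 3: 2.0438, 1.2784, 0.9024, 0.0784 → sum = 4.303
V_3 = 4.303 / l_3 = 4.303 / 0.929 = 4.631862… → 4.632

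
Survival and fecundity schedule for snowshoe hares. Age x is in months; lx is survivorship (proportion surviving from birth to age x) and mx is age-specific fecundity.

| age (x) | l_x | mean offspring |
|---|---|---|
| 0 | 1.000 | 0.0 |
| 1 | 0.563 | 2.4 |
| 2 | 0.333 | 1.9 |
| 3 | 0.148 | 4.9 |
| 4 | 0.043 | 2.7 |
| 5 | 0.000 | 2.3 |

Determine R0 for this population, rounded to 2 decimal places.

lx·mx by age: 0, 1.3512, 0.6327, 0.7252, 0.1161, 0
R0 = Σ lx·mx = 2.8252 → 2.83

2.83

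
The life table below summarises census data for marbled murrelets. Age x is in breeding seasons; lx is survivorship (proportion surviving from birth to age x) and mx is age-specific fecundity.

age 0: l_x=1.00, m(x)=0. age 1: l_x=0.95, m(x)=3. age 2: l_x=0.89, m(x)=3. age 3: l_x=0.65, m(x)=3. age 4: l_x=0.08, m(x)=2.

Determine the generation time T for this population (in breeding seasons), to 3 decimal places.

lx·mx: 0, 2.85, 2.67, 1.95, 0.16 → R0 = 7.63
x·lx·mx: 0, 2.85, 5.34, 5.85, 0.64 → Σ = 14.68
T = 14.68 / 7.63 = 1.923984… → 1.924

1.924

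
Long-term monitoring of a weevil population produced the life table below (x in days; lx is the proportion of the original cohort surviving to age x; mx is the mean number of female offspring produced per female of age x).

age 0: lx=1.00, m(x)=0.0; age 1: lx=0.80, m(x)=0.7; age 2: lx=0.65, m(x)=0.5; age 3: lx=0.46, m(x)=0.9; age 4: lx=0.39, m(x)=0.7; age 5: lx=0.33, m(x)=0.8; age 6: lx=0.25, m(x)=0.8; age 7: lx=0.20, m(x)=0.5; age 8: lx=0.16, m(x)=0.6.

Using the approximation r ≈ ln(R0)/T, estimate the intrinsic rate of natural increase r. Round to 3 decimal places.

0.238

R0 = Σ lx·mx = 0 + 0.56 + 0.325 + 0.414 + 0.273 + 0.264 + 0.2 + 0.1 + 0.096 = 2.232
Σ x·lx·mx = 7.532; T = 7.532/2.232 = 3.37455…
r ≈ ln(R0)/T = ln(2.232)/3.37455… = 0.23793… → 0.238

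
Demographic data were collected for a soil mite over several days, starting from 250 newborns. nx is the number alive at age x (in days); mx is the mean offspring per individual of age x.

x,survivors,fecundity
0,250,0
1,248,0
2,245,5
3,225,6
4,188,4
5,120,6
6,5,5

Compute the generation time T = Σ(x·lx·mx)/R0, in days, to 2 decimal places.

3.26

lx = nx/n0 = nx/250: 1, 0.992, 0.98, 0.9, 0.752, 0.48, 0.02
lx·mx: 0, 0, 4.9, 5.4, 3.008, 2.88, 0.1 → R0 = 16.288
x·lx·mx: 0, 0, 9.8, 16.2, 12.032, 14.4, 0.6 → Σ = 53.032
T = 53.032 / 16.288 = 3.255894… → 3.26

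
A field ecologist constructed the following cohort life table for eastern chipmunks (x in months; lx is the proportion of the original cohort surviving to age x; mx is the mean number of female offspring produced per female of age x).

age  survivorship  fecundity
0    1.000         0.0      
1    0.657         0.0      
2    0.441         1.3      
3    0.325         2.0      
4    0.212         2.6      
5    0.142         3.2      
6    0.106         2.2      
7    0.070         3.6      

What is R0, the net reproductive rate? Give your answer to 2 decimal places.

2.71

lx·mx by age: 0, 0, 0.5733, 0.65, 0.5512, 0.4544, 0.2332, 0.252
R0 = Σ lx·mx = 2.7141 → 2.71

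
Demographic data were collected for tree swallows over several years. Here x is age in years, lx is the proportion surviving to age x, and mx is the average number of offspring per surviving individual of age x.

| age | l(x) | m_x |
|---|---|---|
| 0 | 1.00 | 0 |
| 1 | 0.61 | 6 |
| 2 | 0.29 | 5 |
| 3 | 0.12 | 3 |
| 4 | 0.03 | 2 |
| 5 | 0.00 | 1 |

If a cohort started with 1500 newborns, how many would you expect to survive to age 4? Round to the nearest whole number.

45

Expected survivors = N0 · l_4 = 1500 × 0.03 = 45 → 45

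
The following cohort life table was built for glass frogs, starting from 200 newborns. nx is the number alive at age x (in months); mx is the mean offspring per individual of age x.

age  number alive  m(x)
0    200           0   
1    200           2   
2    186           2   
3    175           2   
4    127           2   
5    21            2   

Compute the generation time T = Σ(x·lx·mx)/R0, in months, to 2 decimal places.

2.41

lx = nx/n0 = nx/200: 1, 1, 0.93, 0.875, 0.635, 0.105
lx·mx: 0, 2, 1.86, 1.75, 1.27, 0.21 → R0 = 7.09
x·lx·mx: 0, 2, 3.72, 5.25, 5.08, 1.05 → Σ = 17.1
T = 17.1 / 7.09 = 2.411848… → 2.41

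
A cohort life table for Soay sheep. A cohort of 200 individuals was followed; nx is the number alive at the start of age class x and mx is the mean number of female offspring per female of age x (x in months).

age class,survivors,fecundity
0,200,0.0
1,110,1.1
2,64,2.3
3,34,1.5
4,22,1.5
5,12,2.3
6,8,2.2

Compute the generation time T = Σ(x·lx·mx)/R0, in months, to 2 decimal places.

lx = nx/n0 = nx/200: 1, 0.55, 0.32, 0.17, 0.11, 0.06, 0.04
lx·mx: 0, 0.605, 0.736, 0.255, 0.165, 0.138, 0.088 → R0 = 1.987
x·lx·mx: 0, 0.605, 1.472, 0.765, 0.66, 0.69, 0.528 → Σ = 4.72
T = 4.72 / 1.987 = 2.37544… → 2.38

2.38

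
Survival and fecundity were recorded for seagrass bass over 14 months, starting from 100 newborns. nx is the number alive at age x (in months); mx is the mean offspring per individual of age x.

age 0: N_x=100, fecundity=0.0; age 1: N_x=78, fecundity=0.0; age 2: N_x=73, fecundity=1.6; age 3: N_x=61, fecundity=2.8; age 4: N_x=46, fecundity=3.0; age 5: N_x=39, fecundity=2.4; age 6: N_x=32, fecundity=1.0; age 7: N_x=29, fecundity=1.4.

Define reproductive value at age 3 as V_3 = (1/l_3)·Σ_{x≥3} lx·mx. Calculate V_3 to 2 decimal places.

lx = nx/n0 = nx/100: 1, 0.78, 0.73, 0.61, 0.46, 0.39, 0.32, 0.29
lx·mx for x ≥ 3: 1.708, 1.38, 0.936, 0.32, 0.406 → sum = 4.75
V_3 = 4.75 / l_3 = 4.75 / 0.61 = 7.786885… → 7.79

7.79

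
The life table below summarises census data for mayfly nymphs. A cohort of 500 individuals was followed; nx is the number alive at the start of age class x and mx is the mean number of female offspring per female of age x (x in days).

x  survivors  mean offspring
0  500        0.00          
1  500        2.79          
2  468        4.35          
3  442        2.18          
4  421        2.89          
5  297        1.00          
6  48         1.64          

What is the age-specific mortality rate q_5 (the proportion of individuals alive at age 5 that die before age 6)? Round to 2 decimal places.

0.84

lx = nx/n0 = nx/500: 1, 1, 0.936, 0.884, 0.842, 0.594, 0.096
q_5 = (l_5 − l_6) / l_5 = (0.594 − 0.096) / 0.594
     = 0.498 / 0.594 = 0.838384… → 0.84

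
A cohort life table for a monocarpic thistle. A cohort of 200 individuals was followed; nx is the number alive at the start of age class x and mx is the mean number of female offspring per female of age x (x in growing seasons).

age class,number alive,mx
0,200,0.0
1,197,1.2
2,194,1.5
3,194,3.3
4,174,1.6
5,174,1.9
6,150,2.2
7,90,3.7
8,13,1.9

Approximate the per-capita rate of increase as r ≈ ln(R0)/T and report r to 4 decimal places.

lx = nx/n0 = nx/200: 1, 0.985, 0.97, 0.97, 0.87, 0.87, 0.75, 0.45, 0.065
R0 = Σ lx·mx = 0 + 1.182 + 1.455 + 3.201 + 1.392 + 1.653 + 1.65 + 1.665 + 0.1235 = 12.3215
Σ x·lx·mx = 50.071; T = 50.071/12.3215 = 4.06371…
r ≈ ln(R0)/T = ln(12.3215)/4.06371… = 0.617993… → 0.6180

0.6180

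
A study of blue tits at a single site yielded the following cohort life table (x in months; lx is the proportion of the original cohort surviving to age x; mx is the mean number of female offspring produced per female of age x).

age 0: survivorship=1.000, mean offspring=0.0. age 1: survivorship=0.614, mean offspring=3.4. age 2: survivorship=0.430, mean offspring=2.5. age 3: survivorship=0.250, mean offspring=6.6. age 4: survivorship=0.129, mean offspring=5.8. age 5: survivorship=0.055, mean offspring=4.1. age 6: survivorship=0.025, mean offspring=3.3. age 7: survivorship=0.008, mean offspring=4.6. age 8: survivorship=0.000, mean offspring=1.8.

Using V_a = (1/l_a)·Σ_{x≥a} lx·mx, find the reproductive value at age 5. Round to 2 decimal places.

6.27

lx·mx for x ≥ 5: 0.2255, 0.0825, 0.0368, 0 → sum = 0.3448
V_5 = 0.3448 / l_5 = 0.3448 / 0.055 = 6.269091… → 6.27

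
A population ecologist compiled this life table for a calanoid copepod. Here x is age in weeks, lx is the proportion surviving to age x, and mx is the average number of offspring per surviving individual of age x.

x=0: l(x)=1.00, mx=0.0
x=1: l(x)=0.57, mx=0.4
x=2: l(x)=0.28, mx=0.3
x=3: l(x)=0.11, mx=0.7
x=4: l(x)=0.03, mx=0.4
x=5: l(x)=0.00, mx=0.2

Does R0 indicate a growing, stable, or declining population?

R0 = Σ lx·mx = 0 + 0.228 + 0.084 + 0.077 + 0.012 + 0 = 0.401
R0 < 1, so the population is declining.

declining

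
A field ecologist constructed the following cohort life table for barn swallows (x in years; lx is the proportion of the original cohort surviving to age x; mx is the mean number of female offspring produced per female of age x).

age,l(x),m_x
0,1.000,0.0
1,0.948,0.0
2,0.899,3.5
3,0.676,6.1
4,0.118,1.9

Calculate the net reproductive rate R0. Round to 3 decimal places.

lx·mx by age: 0, 0, 3.1465, 4.1236, 0.2242
R0 = Σ lx·mx = 7.4943 → 7.494

7.494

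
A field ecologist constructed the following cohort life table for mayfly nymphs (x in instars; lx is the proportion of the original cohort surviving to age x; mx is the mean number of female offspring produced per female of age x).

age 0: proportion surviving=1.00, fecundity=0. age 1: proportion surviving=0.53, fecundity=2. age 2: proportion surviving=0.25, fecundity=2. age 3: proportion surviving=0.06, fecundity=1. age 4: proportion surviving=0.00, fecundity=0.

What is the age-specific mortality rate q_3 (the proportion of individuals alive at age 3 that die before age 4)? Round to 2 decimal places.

1.00

q_3 = (l_3 − l_4) / l_3 = (0.06 − 0) / 0.06
     = 0.06 / 0.06 = 1 → 1.00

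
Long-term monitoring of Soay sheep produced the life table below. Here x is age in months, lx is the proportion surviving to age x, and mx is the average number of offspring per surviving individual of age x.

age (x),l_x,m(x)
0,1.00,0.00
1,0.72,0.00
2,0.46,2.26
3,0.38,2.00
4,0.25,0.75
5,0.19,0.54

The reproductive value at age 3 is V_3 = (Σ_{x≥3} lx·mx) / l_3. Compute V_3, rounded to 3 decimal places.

2.763

lx·mx for x ≥ 3: 0.76, 0.1875, 0.1026 → sum = 1.0501
V_3 = 1.0501 / l_3 = 1.0501 / 0.38 = 2.763421… → 2.763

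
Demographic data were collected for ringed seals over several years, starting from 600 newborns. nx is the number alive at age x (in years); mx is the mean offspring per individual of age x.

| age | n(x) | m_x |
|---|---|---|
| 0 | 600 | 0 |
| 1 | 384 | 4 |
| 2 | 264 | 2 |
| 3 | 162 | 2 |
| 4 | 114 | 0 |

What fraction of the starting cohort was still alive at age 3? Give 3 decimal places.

l_3 = n_3/n_0 = 162/600 = 0.27 → 0.270

0.270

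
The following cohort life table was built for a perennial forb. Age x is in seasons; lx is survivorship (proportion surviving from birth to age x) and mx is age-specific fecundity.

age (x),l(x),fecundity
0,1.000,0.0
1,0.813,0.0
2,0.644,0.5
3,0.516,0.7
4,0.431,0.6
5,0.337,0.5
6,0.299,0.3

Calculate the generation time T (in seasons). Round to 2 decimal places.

3.45

lx·mx: 0, 0, 0.322, 0.3612, 0.2586, 0.1685, 0.0897 → R0 = 1.2
x·lx·mx: 0, 0, 0.644, 1.0836, 1.0344, 0.8425, 0.5382 → Σ = 4.1427
T = 4.1427 / 1.2 = 3.45225 → 3.45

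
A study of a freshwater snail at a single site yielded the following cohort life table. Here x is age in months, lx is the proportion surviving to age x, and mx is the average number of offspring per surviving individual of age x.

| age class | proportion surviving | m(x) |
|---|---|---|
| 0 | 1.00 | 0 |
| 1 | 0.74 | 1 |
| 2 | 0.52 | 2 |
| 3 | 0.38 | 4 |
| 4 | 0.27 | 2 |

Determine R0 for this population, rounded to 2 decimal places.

lx·mx by age: 0, 0.74, 1.04, 1.52, 0.54
R0 = Σ lx·mx = 3.84 → 3.84

3.84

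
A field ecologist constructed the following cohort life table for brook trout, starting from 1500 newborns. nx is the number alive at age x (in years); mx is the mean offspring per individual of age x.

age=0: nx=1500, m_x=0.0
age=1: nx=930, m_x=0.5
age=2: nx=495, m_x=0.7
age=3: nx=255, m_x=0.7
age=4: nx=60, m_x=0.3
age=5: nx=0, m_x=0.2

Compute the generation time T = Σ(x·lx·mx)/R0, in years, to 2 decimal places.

1.75

lx = nx/n0 = nx/1500: 1, 0.62, 0.33, 0.17, 0.04, 0
lx·mx: 0, 0.31, 0.231, 0.119, 0.012, 0 → R0 = 0.672
x·lx·mx: 0, 0.31, 0.462, 0.357, 0.048, 0 → Σ = 1.177
T = 1.177 / 0.672 = 1.751488… → 1.75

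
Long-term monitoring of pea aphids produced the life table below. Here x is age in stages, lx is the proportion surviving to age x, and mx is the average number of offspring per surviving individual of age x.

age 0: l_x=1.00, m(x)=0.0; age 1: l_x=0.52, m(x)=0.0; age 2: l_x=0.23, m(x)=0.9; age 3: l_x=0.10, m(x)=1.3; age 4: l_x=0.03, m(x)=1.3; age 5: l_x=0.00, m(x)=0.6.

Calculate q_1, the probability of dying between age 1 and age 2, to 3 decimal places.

q_1 = (l_1 − l_2) / l_1 = (0.52 − 0.23) / 0.52
     = 0.29 / 0.52 = 0.557692… → 0.558

0.558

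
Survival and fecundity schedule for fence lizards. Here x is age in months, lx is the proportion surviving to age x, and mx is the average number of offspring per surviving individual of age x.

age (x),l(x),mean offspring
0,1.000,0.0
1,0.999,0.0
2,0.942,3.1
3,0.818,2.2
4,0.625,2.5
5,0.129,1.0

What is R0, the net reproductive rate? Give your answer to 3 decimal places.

6.411

lx·mx by age: 0, 0, 2.9202, 1.7996, 1.5625, 0.129
R0 = Σ lx·mx = 6.4113 → 6.411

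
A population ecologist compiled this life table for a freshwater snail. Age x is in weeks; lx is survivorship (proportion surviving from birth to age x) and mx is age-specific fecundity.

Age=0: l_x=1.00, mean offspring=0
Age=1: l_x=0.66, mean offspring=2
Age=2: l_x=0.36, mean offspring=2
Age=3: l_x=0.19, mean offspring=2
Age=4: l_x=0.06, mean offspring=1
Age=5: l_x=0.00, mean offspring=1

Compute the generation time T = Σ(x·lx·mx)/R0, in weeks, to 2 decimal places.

1.67

lx·mx: 0, 1.32, 0.72, 0.38, 0.06, 0 → R0 = 2.48
x·lx·mx: 0, 1.32, 1.44, 1.14, 0.24, 0 → Σ = 4.14
T = 4.14 / 2.48 = 1.669355… → 1.67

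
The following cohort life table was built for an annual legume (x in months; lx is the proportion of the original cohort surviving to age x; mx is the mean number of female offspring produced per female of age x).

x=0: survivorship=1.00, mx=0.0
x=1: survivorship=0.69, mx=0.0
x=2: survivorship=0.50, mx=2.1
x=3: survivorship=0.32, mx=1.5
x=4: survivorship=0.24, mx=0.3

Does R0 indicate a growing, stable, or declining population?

R0 = Σ lx·mx = 0 + 0 + 1.05 + 0.48 + 0.072 = 1.602
R0 > 1, so the population is growing.

growing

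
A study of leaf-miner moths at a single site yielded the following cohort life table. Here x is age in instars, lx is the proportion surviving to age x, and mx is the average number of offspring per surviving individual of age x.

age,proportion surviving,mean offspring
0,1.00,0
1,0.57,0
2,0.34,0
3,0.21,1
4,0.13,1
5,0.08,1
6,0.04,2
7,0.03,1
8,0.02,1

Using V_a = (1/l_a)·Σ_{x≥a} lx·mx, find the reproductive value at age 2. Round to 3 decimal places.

1.618

lx·mx for x ≥ 2: 0, 0.21, 0.13, 0.08, 0.08, 0.03, 0.02 → sum = 0.55
V_2 = 0.55 / l_2 = 0.55 / 0.34 = 1.617647… → 1.618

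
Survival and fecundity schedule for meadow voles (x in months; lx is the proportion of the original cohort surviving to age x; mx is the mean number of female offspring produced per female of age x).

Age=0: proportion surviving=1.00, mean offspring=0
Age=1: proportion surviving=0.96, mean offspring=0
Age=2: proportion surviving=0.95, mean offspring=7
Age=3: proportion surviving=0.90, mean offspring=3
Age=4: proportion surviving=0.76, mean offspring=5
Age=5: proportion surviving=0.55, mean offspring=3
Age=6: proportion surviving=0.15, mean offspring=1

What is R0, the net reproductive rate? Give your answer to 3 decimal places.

lx·mx by age: 0, 0, 6.65, 2.7, 3.8, 1.65, 0.15
R0 = Σ lx·mx = 14.95 → 14.950

14.950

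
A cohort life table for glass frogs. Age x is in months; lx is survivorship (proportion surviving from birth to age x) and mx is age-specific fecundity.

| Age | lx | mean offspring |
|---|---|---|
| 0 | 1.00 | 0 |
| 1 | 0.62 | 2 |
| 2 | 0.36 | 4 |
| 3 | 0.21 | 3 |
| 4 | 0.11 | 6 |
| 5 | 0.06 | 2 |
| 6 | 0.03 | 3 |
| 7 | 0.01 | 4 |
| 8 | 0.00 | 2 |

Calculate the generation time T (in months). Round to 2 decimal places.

lx·mx: 0, 1.24, 1.44, 0.63, 0.66, 0.12, 0.09, 0.04, 0 → R0 = 4.22
x·lx·mx: 0, 1.24, 2.88, 1.89, 2.64, 0.6, 0.54, 0.28, 0 → Σ = 10.07
T = 10.07 / 4.22 = 2.386256… → 2.39

2.39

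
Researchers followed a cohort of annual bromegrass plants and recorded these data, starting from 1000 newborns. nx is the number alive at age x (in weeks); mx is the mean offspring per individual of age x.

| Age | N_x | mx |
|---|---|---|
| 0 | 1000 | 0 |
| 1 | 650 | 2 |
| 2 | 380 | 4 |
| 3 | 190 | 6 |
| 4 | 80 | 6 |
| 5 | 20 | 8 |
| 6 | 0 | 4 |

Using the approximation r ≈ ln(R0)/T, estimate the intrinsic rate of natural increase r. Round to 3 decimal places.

0.670

lx = nx/n0 = nx/1000: 1, 0.65, 0.38, 0.19, 0.08, 0.02, 0
R0 = Σ lx·mx = 0 + 1.3 + 1.52 + 1.14 + 0.48 + 0.16 + 0 = 4.6
Σ x·lx·mx = 10.48; T = 10.48/4.6 = 2.27826…
r ≈ ln(R0)/T = ln(4.6)/2.27826… = 0.66983… → 0.670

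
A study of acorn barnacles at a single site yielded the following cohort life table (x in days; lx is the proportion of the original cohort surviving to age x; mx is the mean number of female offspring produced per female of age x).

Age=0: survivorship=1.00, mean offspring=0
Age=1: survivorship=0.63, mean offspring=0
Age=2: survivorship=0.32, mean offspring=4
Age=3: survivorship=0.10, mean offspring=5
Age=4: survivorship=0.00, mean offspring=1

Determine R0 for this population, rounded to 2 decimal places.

1.78

lx·mx by age: 0, 0, 1.28, 0.5, 0
R0 = Σ lx·mx = 1.78 → 1.78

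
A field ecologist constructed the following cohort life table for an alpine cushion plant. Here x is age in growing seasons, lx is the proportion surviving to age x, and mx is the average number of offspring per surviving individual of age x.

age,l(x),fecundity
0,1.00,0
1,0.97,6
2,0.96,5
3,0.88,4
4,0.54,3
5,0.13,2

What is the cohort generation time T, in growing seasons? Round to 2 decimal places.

2.11

lx·mx: 0, 5.82, 4.8, 3.52, 1.62, 0.26 → R0 = 16.02
x·lx·mx: 0, 5.82, 9.6, 10.56, 6.48, 1.3 → Σ = 33.76
T = 33.76 / 16.02 = 2.107366… → 2.11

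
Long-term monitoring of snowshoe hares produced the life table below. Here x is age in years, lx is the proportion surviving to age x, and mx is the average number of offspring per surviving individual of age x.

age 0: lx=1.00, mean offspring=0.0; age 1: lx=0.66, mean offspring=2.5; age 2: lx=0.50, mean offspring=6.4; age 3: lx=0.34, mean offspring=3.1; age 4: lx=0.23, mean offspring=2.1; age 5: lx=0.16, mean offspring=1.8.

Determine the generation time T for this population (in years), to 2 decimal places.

lx·mx: 0, 1.65, 3.2, 1.054, 0.483, 0.288 → R0 = 6.675
x·lx·mx: 0, 1.65, 6.4, 3.162, 1.932, 1.44 → Σ = 14.584
T = 14.584 / 6.675 = 2.184869… → 2.18

2.18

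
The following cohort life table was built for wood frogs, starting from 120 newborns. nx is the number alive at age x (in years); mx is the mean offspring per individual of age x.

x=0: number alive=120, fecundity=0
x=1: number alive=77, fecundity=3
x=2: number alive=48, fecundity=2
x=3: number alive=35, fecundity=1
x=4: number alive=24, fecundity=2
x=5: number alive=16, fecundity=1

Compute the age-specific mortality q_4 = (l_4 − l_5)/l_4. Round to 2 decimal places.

0.33

lx = nx/n0 = nx/120: 1, 0.64167…, 0.4, 0.29167…, 0.2, 0.13333…
q_4 = (l_4 − l_5) / l_4 = (0.2 − 0.133333…) / 0.2
     = 0.066667… / 0.2 = 0.333333… → 0.33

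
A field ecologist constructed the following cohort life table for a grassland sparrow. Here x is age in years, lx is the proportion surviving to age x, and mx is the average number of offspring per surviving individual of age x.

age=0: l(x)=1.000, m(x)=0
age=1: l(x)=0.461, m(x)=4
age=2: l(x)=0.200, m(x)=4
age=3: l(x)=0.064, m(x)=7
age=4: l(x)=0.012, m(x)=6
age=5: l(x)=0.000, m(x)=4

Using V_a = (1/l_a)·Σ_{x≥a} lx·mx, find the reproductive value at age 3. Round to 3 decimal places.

lx·mx for x ≥ 3: 0.448, 0.072, 0 → sum = 0.52
V_3 = 0.52 / l_3 = 0.52 / 0.064 = 8.125 → 8.125

8.125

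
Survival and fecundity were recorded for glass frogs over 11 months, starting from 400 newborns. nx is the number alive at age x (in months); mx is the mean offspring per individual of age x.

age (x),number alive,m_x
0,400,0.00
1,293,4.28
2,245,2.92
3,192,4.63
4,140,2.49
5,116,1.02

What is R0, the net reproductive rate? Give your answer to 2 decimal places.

lx = nx/n0 = nx/400: 1, 0.7325, 0.6125, 0.48, 0.35, 0.29
lx·mx by age: 0, 3.1351, 1.7885, 2.2224, 0.8715, 0.2958
R0 = Σ lx·mx = 8.3133 → 8.31

8.31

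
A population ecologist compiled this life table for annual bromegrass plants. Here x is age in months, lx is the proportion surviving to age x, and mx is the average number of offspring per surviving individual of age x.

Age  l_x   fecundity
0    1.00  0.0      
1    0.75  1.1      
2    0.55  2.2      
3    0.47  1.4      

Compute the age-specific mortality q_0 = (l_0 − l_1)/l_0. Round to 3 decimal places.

0.250

q_0 = (l_0 − l_1) / l_0 = (1 − 0.75) / 1
     = 0.25 / 1 = 0.25 → 0.250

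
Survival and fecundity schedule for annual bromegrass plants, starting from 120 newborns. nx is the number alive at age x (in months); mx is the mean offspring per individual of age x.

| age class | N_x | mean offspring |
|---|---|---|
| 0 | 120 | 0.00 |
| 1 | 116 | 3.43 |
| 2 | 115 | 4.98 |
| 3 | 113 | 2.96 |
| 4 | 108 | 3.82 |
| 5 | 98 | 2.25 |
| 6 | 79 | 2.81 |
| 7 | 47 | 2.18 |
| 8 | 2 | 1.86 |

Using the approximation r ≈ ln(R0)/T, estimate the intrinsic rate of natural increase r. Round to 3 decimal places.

0.903

lx = nx/n0 = nx/120: 1, 0.96667…, 0.95833…, 0.94167…, 0.9, 0.81667…, 0.65833…, 0.39167…, 0.01667…
R0 = Σ lx·mx = 0 + 3.31567… + 4.7725… + 2.78733… + 3.438 + 1.8375… + 1.84992… + 0.85383… + 0.031… = 18.88575…
Σ x·lx·mx = 61.4865…; T = 61.4865…/18.88575… = 3.25571…
r ≈ ln(R0)/T = ln(18.88575…)/3.25571… = 0.90254… → 0.903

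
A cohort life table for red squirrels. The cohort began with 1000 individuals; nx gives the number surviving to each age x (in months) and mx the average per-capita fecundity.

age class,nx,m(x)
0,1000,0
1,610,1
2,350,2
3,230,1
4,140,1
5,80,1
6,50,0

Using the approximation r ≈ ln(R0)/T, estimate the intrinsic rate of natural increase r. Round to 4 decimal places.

lx = nx/n0 = nx/1000: 1, 0.61, 0.35, 0.23, 0.14, 0.08, 0.05
R0 = Σ lx·mx = 0 + 0.61 + 0.7 + 0.23 + 0.14 + 0.08 + 0 = 1.76
Σ x·lx·mx = 3.66; T = 3.66/1.76 = 2.07955…
r ≈ ln(R0)/T = ln(1.76)/2.07955… = 0.271845… → 0.2718

0.2718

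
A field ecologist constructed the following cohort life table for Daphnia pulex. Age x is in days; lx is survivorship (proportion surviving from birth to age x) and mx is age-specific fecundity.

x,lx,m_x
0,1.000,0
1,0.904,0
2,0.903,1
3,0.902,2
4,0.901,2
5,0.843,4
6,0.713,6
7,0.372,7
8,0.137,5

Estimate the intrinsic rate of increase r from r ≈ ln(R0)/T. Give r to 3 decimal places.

R0 = Σ lx·mx = 0 + 0 + 0.903 + 1.804 + 1.802 + 3.372 + 4.278 + 2.604 + 0.685 = 15.448
Σ x·lx·mx = 80.662; T = 80.662/15.448 = 5.22152…
r ≈ ln(R0)/T = ln(15.448)/5.22152… = 0.52427… → 0.524

0.524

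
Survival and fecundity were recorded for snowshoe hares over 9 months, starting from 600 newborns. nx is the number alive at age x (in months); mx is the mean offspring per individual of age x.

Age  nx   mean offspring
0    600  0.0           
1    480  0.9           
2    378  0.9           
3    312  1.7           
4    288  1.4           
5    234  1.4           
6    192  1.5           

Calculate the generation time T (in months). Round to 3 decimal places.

lx = nx/n0 = nx/600: 1, 0.8, 0.63, 0.52, 0.48, 0.39, 0.32
lx·mx: 0, 0.72, 0.567, 0.884, 0.672, 0.546, 0.48 → R0 = 3.869
x·lx·mx: 0, 0.72, 1.134, 2.652, 2.688, 2.73, 2.88 → Σ = 12.804
T = 12.804 / 3.869 = 3.309382… → 3.309

3.309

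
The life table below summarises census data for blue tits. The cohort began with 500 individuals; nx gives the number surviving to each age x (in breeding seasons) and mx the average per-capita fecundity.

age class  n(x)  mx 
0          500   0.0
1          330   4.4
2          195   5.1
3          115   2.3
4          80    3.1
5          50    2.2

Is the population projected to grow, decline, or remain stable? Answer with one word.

growing

lx = nx/n0 = nx/500: 1, 0.66, 0.39, 0.23, 0.16, 0.1
R0 = Σ lx·mx = 0 + 2.904 + 1.989 + 0.529 + 0.496 + 0.22 = 6.138
R0 > 1, so the population is growing.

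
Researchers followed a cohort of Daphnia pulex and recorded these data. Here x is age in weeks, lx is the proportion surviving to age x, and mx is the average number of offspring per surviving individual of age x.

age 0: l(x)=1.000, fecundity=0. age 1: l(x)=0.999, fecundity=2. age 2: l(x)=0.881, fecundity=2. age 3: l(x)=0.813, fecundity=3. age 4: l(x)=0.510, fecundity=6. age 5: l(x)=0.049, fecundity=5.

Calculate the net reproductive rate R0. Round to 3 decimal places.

9.504

lx·mx by age: 0, 1.998, 1.762, 2.439, 3.06, 0.245
R0 = Σ lx·mx = 9.504 → 9.504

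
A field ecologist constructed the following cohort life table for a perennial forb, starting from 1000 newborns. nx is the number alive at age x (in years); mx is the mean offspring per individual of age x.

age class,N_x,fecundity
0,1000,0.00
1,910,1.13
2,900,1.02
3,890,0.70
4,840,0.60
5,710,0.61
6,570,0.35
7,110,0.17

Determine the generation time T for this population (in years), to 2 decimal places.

2.75

lx = nx/n0 = nx/1000: 1, 0.91, 0.9, 0.89, 0.84, 0.71, 0.57, 0.11
lx·mx: 0, 1.0283, 0.918, 0.623, 0.504, 0.4331, 0.1995, 0.0187 → R0 = 3.7246
x·lx·mx: 0, 1.0283, 1.836, 1.869, 2.016, 2.1655, 1.197, 0.1309 → Σ = 10.2427
T = 10.2427 / 3.7246 = 2.750013… → 2.75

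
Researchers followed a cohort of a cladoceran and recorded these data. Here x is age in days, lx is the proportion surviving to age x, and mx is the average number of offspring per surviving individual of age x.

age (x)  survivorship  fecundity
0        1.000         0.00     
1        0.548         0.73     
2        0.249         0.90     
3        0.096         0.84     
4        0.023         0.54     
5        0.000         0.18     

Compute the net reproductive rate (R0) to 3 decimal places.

lx·mx by age: 0, 0.40004, 0.2241, 0.08064, 0.01242, 0
R0 = Σ lx·mx = 0.7172 → 0.717

0.717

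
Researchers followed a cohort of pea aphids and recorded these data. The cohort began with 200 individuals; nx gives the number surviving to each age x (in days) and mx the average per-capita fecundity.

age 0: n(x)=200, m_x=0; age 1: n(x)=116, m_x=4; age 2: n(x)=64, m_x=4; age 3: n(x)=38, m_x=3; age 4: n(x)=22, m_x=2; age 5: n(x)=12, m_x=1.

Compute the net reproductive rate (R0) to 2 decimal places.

lx = nx/n0 = nx/200: 1, 0.58, 0.32, 0.19, 0.11, 0.06
lx·mx by age: 0, 2.32, 1.28, 0.57, 0.22, 0.06
R0 = Σ lx·mx = 4.45 → 4.45

4.45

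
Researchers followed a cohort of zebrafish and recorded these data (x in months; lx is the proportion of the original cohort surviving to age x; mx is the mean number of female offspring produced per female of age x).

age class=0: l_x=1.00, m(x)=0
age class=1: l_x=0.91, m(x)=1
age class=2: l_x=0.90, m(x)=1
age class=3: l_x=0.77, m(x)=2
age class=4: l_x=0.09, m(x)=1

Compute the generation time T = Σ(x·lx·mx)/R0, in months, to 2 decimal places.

2.24

lx·mx: 0, 0.91, 0.9, 1.54, 0.09 → R0 = 3.44
x·lx·mx: 0, 0.91, 1.8, 4.62, 0.36 → Σ = 7.69
T = 7.69 / 3.44 = 2.235465… → 2.24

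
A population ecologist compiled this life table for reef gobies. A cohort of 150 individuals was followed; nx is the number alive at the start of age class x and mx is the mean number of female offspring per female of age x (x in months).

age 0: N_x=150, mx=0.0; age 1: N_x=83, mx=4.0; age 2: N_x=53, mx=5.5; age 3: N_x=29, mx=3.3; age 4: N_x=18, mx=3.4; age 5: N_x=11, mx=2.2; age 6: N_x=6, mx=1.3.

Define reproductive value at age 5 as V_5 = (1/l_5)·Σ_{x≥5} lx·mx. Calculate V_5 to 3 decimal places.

lx = nx/n0 = nx/150: 1, 0.55333…, 0.35333…, 0.19333…, 0.12, 0.07333…, 0.04
lx·mx for x ≥ 5: 0.161333…, 0.052 → sum = 0.213333…
V_5 = 0.213333… / l_5 = 0.213333… / 0.073333… = 2.909091… → 2.909

2.909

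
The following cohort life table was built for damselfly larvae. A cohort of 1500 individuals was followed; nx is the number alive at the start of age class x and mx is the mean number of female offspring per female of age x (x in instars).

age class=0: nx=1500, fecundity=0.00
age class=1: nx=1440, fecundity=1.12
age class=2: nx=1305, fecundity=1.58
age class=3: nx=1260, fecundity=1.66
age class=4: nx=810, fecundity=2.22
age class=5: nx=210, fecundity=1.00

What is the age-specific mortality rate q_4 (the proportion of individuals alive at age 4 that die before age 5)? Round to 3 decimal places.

lx = nx/n0 = nx/1500: 1, 0.96, 0.87, 0.84, 0.54, 0.14
q_4 = (l_4 − l_5) / l_4 = (0.54 − 0.14) / 0.54
     = 0.4 / 0.54 = 0.740741… → 0.741

0.741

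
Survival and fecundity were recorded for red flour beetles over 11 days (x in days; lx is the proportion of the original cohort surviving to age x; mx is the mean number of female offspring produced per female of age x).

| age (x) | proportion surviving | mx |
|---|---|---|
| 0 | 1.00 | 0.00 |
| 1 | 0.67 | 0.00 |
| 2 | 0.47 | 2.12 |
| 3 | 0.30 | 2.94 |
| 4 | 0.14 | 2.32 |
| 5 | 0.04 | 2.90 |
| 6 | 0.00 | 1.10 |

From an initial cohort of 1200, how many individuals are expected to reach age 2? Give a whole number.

Expected survivors = N0 · l_2 = 1200 × 0.47 = 564 → 564

564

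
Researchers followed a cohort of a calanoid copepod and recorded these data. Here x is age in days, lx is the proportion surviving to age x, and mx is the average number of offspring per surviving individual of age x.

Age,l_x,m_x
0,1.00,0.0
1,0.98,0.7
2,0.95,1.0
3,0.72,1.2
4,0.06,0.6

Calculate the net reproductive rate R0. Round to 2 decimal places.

lx·mx by age: 0, 0.686, 0.95, 0.864, 0.036
R0 = Σ lx·mx = 2.536 → 2.54

2.54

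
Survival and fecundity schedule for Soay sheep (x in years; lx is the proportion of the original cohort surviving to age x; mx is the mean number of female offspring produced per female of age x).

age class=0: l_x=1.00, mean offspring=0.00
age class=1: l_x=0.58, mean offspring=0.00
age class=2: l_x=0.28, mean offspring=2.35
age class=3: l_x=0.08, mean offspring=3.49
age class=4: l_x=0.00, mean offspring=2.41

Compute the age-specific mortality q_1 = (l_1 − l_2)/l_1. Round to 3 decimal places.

0.517

q_1 = (l_1 − l_2) / l_1 = (0.58 − 0.28) / 0.58
     = 0.3 / 0.58 = 0.517241… → 0.517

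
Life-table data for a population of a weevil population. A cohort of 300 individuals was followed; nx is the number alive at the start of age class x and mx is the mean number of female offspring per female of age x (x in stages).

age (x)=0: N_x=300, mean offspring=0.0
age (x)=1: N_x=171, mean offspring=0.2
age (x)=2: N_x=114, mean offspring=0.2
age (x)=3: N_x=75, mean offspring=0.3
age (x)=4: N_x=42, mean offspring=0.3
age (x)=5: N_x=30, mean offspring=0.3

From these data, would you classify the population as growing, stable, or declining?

lx = nx/n0 = nx/300: 1, 0.57, 0.38, 0.25, 0.14, 0.1
R0 = Σ lx·mx = 0 + 0.114 + 0.076 + 0.075 + 0.042 + 0.03 = 0.337
R0 < 1, so the population is declining.

declining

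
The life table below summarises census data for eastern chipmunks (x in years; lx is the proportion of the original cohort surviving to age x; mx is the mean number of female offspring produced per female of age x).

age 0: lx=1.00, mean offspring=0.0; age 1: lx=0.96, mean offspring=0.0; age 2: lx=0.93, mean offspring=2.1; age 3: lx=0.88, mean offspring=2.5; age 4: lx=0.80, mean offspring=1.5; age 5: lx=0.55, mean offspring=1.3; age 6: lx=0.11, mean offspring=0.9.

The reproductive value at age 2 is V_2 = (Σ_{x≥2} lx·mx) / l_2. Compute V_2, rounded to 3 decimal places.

lx·mx for x ≥ 2: 1.953, 2.2, 1.2, 0.715, 0.099 → sum = 6.167
V_2 = 6.167 / l_2 = 6.167 / 0.93 = 6.631183… → 6.631

6.631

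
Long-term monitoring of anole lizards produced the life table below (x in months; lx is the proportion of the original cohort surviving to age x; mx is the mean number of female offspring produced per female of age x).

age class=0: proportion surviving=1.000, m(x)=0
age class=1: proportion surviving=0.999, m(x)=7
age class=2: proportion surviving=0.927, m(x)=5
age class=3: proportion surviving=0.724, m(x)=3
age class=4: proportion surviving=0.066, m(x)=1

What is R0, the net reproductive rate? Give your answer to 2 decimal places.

13.87

lx·mx by age: 0, 6.993, 4.635, 2.172, 0.066
R0 = Σ lx·mx = 13.866 → 13.87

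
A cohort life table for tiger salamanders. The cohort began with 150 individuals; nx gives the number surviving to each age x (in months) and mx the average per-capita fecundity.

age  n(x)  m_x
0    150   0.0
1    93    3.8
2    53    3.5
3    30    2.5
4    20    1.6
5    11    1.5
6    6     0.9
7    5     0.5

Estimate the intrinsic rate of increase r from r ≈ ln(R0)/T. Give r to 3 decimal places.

lx = nx/n0 = nx/150: 1, 0.62, 0.35333…, 0.2, 0.13333…, 0.07333…, 0.04, 0.03333…
R0 = Σ lx·mx = 0 + 2.356 + 1.23667… + 0.5 + 0.21333… + 0.11… + 0.036 + 0.01667… = 4.468667…
Σ x·lx·mx = 8.065333…; T = 8.065333…/4.468667… = 1.80486…
r ≈ ln(R0)/T = ln(4.468667…)/1.80486… = 0.82948… → 0.829

0.829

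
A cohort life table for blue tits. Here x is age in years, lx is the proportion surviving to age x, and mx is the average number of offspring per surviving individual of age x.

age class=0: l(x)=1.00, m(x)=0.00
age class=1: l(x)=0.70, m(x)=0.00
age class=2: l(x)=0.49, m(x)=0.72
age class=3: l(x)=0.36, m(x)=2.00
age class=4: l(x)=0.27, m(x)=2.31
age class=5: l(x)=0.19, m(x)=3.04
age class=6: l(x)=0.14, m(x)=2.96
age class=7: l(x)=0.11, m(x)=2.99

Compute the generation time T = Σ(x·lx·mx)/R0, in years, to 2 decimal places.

4.32

lx·mx: 0, 0, 0.3528, 0.72, 0.6237, 0.5776, 0.4144, 0.3289 → R0 = 3.0174
x·lx·mx: 0, 0, 0.7056, 2.16, 2.4948, 2.888, 2.4864, 2.3023 → Σ = 13.0371
T = 13.0371 / 3.0174 = 4.32064… → 4.32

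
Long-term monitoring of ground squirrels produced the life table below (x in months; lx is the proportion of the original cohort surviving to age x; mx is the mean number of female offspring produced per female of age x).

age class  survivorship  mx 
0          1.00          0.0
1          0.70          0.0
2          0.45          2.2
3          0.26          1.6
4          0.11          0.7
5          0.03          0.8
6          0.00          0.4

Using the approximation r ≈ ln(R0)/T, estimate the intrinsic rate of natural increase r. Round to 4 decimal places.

0.1691

R0 = Σ lx·mx = 0 + 0 + 0.99 + 0.416 + 0.077 + 0.024 + 0 = 1.507
Σ x·lx·mx = 3.656; T = 3.656/1.507 = 2.42601…
r ≈ ln(R0)/T = ln(1.507)/2.42601… = 0.169051… → 0.1691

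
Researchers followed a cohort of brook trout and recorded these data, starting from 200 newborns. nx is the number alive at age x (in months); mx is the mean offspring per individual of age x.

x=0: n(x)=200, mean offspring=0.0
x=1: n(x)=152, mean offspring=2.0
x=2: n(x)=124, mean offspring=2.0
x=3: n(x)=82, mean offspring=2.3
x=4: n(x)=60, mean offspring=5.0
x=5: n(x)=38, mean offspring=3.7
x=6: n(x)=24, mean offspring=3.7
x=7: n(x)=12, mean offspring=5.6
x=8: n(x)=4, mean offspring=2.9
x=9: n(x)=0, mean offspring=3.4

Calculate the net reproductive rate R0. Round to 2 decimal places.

6.74

lx = nx/n0 = nx/200: 1, 0.76, 0.62, 0.41, 0.3, 0.19, 0.12, 0.06, 0.02, 0
lx·mx by age: 0, 1.52, 1.24, 0.943, 1.5, 0.703, 0.444, 0.336, 0.058, 0
R0 = Σ lx·mx = 6.744 → 6.74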